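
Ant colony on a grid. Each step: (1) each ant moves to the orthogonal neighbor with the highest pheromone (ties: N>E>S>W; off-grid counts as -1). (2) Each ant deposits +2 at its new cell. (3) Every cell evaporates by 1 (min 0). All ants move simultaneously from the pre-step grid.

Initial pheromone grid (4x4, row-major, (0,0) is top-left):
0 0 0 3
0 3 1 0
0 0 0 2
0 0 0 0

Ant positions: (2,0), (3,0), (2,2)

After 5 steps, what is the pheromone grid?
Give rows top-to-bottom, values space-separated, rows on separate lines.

After step 1: ants at (1,0),(2,0),(2,3)
  0 0 0 2
  1 2 0 0
  1 0 0 3
  0 0 0 0
After step 2: ants at (1,1),(1,0),(1,3)
  0 0 0 1
  2 3 0 1
  0 0 0 2
  0 0 0 0
After step 3: ants at (1,0),(1,1),(2,3)
  0 0 0 0
  3 4 0 0
  0 0 0 3
  0 0 0 0
After step 4: ants at (1,1),(1,0),(1,3)
  0 0 0 0
  4 5 0 1
  0 0 0 2
  0 0 0 0
After step 5: ants at (1,0),(1,1),(2,3)
  0 0 0 0
  5 6 0 0
  0 0 0 3
  0 0 0 0

0 0 0 0
5 6 0 0
0 0 0 3
0 0 0 0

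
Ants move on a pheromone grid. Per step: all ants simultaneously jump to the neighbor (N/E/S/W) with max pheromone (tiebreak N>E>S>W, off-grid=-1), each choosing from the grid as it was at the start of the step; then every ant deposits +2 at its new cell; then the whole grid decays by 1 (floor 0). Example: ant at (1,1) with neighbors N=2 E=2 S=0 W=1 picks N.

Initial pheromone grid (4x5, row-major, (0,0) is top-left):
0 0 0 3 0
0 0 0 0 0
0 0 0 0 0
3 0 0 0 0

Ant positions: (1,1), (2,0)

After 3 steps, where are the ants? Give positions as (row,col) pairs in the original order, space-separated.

Step 1: ant0:(1,1)->N->(0,1) | ant1:(2,0)->S->(3,0)
  grid max=4 at (3,0)
Step 2: ant0:(0,1)->E->(0,2) | ant1:(3,0)->N->(2,0)
  grid max=3 at (3,0)
Step 3: ant0:(0,2)->E->(0,3) | ant1:(2,0)->S->(3,0)
  grid max=4 at (3,0)

(0,3) (3,0)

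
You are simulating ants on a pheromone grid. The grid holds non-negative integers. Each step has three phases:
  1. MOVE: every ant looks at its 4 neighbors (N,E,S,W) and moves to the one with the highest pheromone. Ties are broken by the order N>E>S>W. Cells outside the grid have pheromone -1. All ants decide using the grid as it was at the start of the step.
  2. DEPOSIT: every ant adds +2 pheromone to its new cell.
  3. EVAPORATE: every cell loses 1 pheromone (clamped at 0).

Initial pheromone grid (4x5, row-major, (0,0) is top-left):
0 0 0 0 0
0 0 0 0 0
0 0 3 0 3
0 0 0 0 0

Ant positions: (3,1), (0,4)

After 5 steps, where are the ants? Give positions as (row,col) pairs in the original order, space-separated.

Step 1: ant0:(3,1)->N->(2,1) | ant1:(0,4)->S->(1,4)
  grid max=2 at (2,2)
Step 2: ant0:(2,1)->E->(2,2) | ant1:(1,4)->S->(2,4)
  grid max=3 at (2,2)
Step 3: ant0:(2,2)->N->(1,2) | ant1:(2,4)->N->(1,4)
  grid max=2 at (2,2)
Step 4: ant0:(1,2)->S->(2,2) | ant1:(1,4)->S->(2,4)
  grid max=3 at (2,2)
Step 5: ant0:(2,2)->N->(1,2) | ant1:(2,4)->N->(1,4)
  grid max=2 at (2,2)

(1,2) (1,4)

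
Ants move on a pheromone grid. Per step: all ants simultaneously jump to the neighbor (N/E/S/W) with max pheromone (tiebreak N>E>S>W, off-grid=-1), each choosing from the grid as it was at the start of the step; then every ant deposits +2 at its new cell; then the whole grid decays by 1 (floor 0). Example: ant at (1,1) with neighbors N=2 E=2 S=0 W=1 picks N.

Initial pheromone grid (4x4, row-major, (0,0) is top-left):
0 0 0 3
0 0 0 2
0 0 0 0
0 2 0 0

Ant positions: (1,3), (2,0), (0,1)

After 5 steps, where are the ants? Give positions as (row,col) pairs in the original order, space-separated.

Step 1: ant0:(1,3)->N->(0,3) | ant1:(2,0)->N->(1,0) | ant2:(0,1)->E->(0,2)
  grid max=4 at (0,3)
Step 2: ant0:(0,3)->S->(1,3) | ant1:(1,0)->N->(0,0) | ant2:(0,2)->E->(0,3)
  grid max=5 at (0,3)
Step 3: ant0:(1,3)->N->(0,3) | ant1:(0,0)->E->(0,1) | ant2:(0,3)->S->(1,3)
  grid max=6 at (0,3)
Step 4: ant0:(0,3)->S->(1,3) | ant1:(0,1)->E->(0,2) | ant2:(1,3)->N->(0,3)
  grid max=7 at (0,3)
Step 5: ant0:(1,3)->N->(0,3) | ant1:(0,2)->E->(0,3) | ant2:(0,3)->S->(1,3)
  grid max=10 at (0,3)

(0,3) (0,3) (1,3)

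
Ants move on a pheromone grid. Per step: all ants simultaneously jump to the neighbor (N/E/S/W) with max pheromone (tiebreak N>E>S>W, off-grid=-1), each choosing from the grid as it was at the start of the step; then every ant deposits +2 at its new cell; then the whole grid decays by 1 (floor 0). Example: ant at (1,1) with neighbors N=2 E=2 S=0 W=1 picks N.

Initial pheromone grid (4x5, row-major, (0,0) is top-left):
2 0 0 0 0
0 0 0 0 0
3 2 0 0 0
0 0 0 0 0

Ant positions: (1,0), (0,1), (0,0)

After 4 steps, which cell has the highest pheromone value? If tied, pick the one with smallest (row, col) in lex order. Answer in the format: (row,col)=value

Answer: (0,0)=6

Derivation:
Step 1: ant0:(1,0)->S->(2,0) | ant1:(0,1)->W->(0,0) | ant2:(0,0)->E->(0,1)
  grid max=4 at (2,0)
Step 2: ant0:(2,0)->E->(2,1) | ant1:(0,0)->E->(0,1) | ant2:(0,1)->W->(0,0)
  grid max=4 at (0,0)
Step 3: ant0:(2,1)->W->(2,0) | ant1:(0,1)->W->(0,0) | ant2:(0,0)->E->(0,1)
  grid max=5 at (0,0)
Step 4: ant0:(2,0)->E->(2,1) | ant1:(0,0)->E->(0,1) | ant2:(0,1)->W->(0,0)
  grid max=6 at (0,0)
Final grid:
  6 4 0 0 0
  0 0 0 0 0
  3 2 0 0 0
  0 0 0 0 0
Max pheromone 6 at (0,0)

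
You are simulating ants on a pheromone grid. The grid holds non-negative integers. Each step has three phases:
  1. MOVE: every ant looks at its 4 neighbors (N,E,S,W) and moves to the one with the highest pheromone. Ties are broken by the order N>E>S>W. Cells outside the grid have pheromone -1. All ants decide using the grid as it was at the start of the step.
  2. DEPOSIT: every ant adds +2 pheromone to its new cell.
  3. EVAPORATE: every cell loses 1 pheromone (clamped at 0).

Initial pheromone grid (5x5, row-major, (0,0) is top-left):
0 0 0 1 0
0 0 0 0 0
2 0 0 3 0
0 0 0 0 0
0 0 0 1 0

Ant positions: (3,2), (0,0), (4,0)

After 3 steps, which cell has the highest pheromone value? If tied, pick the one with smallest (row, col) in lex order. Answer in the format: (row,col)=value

Step 1: ant0:(3,2)->N->(2,2) | ant1:(0,0)->E->(0,1) | ant2:(4,0)->N->(3,0)
  grid max=2 at (2,3)
Step 2: ant0:(2,2)->E->(2,3) | ant1:(0,1)->E->(0,2) | ant2:(3,0)->N->(2,0)
  grid max=3 at (2,3)
Step 3: ant0:(2,3)->N->(1,3) | ant1:(0,2)->E->(0,3) | ant2:(2,0)->N->(1,0)
  grid max=2 at (2,3)
Final grid:
  0 0 0 1 0
  1 0 0 1 0
  1 0 0 2 0
  0 0 0 0 0
  0 0 0 0 0
Max pheromone 2 at (2,3)

Answer: (2,3)=2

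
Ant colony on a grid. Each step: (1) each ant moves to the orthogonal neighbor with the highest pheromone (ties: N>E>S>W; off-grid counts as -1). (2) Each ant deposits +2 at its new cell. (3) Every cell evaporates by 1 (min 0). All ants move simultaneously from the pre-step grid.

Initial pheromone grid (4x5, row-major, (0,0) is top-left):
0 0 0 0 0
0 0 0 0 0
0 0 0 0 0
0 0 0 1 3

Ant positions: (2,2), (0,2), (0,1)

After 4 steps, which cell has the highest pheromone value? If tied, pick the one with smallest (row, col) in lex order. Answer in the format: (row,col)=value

Step 1: ant0:(2,2)->N->(1,2) | ant1:(0,2)->E->(0,3) | ant2:(0,1)->E->(0,2)
  grid max=2 at (3,4)
Step 2: ant0:(1,2)->N->(0,2) | ant1:(0,3)->W->(0,2) | ant2:(0,2)->E->(0,3)
  grid max=4 at (0,2)
Step 3: ant0:(0,2)->E->(0,3) | ant1:(0,2)->E->(0,3) | ant2:(0,3)->W->(0,2)
  grid max=5 at (0,2)
Step 4: ant0:(0,3)->W->(0,2) | ant1:(0,3)->W->(0,2) | ant2:(0,2)->E->(0,3)
  grid max=8 at (0,2)
Final grid:
  0 0 8 6 0
  0 0 0 0 0
  0 0 0 0 0
  0 0 0 0 0
Max pheromone 8 at (0,2)

Answer: (0,2)=8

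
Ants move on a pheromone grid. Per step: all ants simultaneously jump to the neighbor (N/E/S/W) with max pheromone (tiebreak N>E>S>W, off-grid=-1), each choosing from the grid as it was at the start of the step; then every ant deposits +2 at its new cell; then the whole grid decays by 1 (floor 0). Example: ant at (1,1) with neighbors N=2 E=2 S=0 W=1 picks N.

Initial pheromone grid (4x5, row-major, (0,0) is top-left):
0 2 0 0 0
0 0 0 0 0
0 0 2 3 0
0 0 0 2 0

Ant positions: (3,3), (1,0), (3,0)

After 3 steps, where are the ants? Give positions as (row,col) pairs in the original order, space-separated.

Step 1: ant0:(3,3)->N->(2,3) | ant1:(1,0)->N->(0,0) | ant2:(3,0)->N->(2,0)
  grid max=4 at (2,3)
Step 2: ant0:(2,3)->S->(3,3) | ant1:(0,0)->E->(0,1) | ant2:(2,0)->N->(1,0)
  grid max=3 at (2,3)
Step 3: ant0:(3,3)->N->(2,3) | ant1:(0,1)->E->(0,2) | ant2:(1,0)->N->(0,0)
  grid max=4 at (2,3)

(2,3) (0,2) (0,0)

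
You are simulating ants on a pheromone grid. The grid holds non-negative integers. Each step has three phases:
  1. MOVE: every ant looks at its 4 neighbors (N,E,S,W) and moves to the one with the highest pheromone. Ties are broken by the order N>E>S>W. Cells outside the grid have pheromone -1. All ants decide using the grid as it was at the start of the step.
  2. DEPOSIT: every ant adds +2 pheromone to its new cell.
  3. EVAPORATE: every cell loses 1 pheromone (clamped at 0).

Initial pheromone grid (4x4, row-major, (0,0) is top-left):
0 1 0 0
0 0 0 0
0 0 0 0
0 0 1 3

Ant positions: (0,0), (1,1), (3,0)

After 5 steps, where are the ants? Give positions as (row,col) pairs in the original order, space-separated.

Step 1: ant0:(0,0)->E->(0,1) | ant1:(1,1)->N->(0,1) | ant2:(3,0)->N->(2,0)
  grid max=4 at (0,1)
Step 2: ant0:(0,1)->E->(0,2) | ant1:(0,1)->E->(0,2) | ant2:(2,0)->N->(1,0)
  grid max=3 at (0,1)
Step 3: ant0:(0,2)->W->(0,1) | ant1:(0,2)->W->(0,1) | ant2:(1,0)->N->(0,0)
  grid max=6 at (0,1)
Step 4: ant0:(0,1)->E->(0,2) | ant1:(0,1)->E->(0,2) | ant2:(0,0)->E->(0,1)
  grid max=7 at (0,1)
Step 5: ant0:(0,2)->W->(0,1) | ant1:(0,2)->W->(0,1) | ant2:(0,1)->E->(0,2)
  grid max=10 at (0,1)

(0,1) (0,1) (0,2)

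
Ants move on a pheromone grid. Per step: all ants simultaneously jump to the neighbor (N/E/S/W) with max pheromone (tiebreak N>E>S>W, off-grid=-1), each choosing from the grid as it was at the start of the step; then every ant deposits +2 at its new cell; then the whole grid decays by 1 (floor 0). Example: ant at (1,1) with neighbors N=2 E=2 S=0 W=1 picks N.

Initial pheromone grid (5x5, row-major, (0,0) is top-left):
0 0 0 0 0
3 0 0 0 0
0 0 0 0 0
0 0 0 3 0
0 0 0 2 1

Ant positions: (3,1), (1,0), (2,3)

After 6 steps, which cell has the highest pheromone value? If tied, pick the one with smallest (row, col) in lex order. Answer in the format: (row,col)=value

Step 1: ant0:(3,1)->N->(2,1) | ant1:(1,0)->N->(0,0) | ant2:(2,3)->S->(3,3)
  grid max=4 at (3,3)
Step 2: ant0:(2,1)->N->(1,1) | ant1:(0,0)->S->(1,0) | ant2:(3,3)->S->(4,3)
  grid max=3 at (1,0)
Step 3: ant0:(1,1)->W->(1,0) | ant1:(1,0)->E->(1,1) | ant2:(4,3)->N->(3,3)
  grid max=4 at (1,0)
Step 4: ant0:(1,0)->E->(1,1) | ant1:(1,1)->W->(1,0) | ant2:(3,3)->S->(4,3)
  grid max=5 at (1,0)
Step 5: ant0:(1,1)->W->(1,0) | ant1:(1,0)->E->(1,1) | ant2:(4,3)->N->(3,3)
  grid max=6 at (1,0)
Step 6: ant0:(1,0)->E->(1,1) | ant1:(1,1)->W->(1,0) | ant2:(3,3)->S->(4,3)
  grid max=7 at (1,0)
Final grid:
  0 0 0 0 0
  7 5 0 0 0
  0 0 0 0 0
  0 0 0 3 0
  0 0 0 2 0
Max pheromone 7 at (1,0)

Answer: (1,0)=7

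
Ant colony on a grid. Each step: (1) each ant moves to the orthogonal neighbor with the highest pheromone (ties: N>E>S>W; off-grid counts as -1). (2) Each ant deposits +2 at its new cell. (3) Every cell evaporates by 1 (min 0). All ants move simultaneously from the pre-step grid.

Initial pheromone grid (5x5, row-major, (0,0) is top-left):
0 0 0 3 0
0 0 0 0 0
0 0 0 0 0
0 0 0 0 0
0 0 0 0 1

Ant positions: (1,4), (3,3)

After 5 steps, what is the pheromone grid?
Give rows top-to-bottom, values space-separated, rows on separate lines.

After step 1: ants at (0,4),(2,3)
  0 0 0 2 1
  0 0 0 0 0
  0 0 0 1 0
  0 0 0 0 0
  0 0 0 0 0
After step 2: ants at (0,3),(1,3)
  0 0 0 3 0
  0 0 0 1 0
  0 0 0 0 0
  0 0 0 0 0
  0 0 0 0 0
After step 3: ants at (1,3),(0,3)
  0 0 0 4 0
  0 0 0 2 0
  0 0 0 0 0
  0 0 0 0 0
  0 0 0 0 0
After step 4: ants at (0,3),(1,3)
  0 0 0 5 0
  0 0 0 3 0
  0 0 0 0 0
  0 0 0 0 0
  0 0 0 0 0
After step 5: ants at (1,3),(0,3)
  0 0 0 6 0
  0 0 0 4 0
  0 0 0 0 0
  0 0 0 0 0
  0 0 0 0 0

0 0 0 6 0
0 0 0 4 0
0 0 0 0 0
0 0 0 0 0
0 0 0 0 0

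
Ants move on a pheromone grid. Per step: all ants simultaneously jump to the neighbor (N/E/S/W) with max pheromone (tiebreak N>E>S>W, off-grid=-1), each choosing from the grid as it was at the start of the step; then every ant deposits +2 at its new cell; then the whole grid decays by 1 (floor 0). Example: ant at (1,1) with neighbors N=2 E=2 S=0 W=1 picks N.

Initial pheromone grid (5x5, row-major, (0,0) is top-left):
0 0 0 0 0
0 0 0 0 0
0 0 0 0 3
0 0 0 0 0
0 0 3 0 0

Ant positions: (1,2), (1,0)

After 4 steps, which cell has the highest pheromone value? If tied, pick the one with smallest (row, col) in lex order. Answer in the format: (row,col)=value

Step 1: ant0:(1,2)->N->(0,2) | ant1:(1,0)->N->(0,0)
  grid max=2 at (2,4)
Step 2: ant0:(0,2)->E->(0,3) | ant1:(0,0)->E->(0,1)
  grid max=1 at (0,1)
Step 3: ant0:(0,3)->E->(0,4) | ant1:(0,1)->E->(0,2)
  grid max=1 at (0,2)
Step 4: ant0:(0,4)->S->(1,4) | ant1:(0,2)->E->(0,3)
  grid max=1 at (0,3)
Final grid:
  0 0 0 1 0
  0 0 0 0 1
  0 0 0 0 0
  0 0 0 0 0
  0 0 0 0 0
Max pheromone 1 at (0,3)

Answer: (0,3)=1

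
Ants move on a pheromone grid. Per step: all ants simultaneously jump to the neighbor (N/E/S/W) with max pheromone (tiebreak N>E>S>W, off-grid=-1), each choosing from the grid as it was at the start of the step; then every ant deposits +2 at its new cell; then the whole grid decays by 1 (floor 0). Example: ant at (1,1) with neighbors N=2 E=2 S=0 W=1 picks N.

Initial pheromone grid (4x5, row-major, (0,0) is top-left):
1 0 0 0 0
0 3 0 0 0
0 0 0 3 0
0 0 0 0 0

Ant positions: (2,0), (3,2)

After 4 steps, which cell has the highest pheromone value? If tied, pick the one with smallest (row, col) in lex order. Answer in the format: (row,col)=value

Answer: (1,1)=3

Derivation:
Step 1: ant0:(2,0)->N->(1,0) | ant1:(3,2)->N->(2,2)
  grid max=2 at (1,1)
Step 2: ant0:(1,0)->E->(1,1) | ant1:(2,2)->E->(2,3)
  grid max=3 at (1,1)
Step 3: ant0:(1,1)->N->(0,1) | ant1:(2,3)->N->(1,3)
  grid max=2 at (1,1)
Step 4: ant0:(0,1)->S->(1,1) | ant1:(1,3)->S->(2,3)
  grid max=3 at (1,1)
Final grid:
  0 0 0 0 0
  0 3 0 0 0
  0 0 0 3 0
  0 0 0 0 0
Max pheromone 3 at (1,1)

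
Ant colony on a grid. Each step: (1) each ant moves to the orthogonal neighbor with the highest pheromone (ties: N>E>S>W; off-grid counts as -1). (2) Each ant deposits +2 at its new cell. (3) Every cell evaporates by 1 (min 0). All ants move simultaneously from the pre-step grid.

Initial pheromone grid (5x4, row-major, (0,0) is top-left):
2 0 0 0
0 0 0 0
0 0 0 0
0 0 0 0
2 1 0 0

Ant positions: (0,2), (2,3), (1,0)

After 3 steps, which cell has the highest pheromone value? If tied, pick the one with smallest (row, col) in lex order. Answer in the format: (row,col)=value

Answer: (0,0)=3

Derivation:
Step 1: ant0:(0,2)->E->(0,3) | ant1:(2,3)->N->(1,3) | ant2:(1,0)->N->(0,0)
  grid max=3 at (0,0)
Step 2: ant0:(0,3)->S->(1,3) | ant1:(1,3)->N->(0,3) | ant2:(0,0)->E->(0,1)
  grid max=2 at (0,0)
Step 3: ant0:(1,3)->N->(0,3) | ant1:(0,3)->S->(1,3) | ant2:(0,1)->W->(0,0)
  grid max=3 at (0,0)
Final grid:
  3 0 0 3
  0 0 0 3
  0 0 0 0
  0 0 0 0
  0 0 0 0
Max pheromone 3 at (0,0)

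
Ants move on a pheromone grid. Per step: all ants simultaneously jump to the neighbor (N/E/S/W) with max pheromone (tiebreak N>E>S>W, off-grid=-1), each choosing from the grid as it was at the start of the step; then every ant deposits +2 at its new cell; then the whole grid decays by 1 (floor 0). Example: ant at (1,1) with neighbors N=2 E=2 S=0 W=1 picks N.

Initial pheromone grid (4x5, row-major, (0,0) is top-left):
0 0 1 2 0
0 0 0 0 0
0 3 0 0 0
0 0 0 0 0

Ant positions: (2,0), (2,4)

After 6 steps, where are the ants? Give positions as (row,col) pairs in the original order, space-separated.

Step 1: ant0:(2,0)->E->(2,1) | ant1:(2,4)->N->(1,4)
  grid max=4 at (2,1)
Step 2: ant0:(2,1)->N->(1,1) | ant1:(1,4)->N->(0,4)
  grid max=3 at (2,1)
Step 3: ant0:(1,1)->S->(2,1) | ant1:(0,4)->S->(1,4)
  grid max=4 at (2,1)
Step 4: ant0:(2,1)->N->(1,1) | ant1:(1,4)->N->(0,4)
  grid max=3 at (2,1)
Step 5: ant0:(1,1)->S->(2,1) | ant1:(0,4)->S->(1,4)
  grid max=4 at (2,1)
Step 6: ant0:(2,1)->N->(1,1) | ant1:(1,4)->N->(0,4)
  grid max=3 at (2,1)

(1,1) (0,4)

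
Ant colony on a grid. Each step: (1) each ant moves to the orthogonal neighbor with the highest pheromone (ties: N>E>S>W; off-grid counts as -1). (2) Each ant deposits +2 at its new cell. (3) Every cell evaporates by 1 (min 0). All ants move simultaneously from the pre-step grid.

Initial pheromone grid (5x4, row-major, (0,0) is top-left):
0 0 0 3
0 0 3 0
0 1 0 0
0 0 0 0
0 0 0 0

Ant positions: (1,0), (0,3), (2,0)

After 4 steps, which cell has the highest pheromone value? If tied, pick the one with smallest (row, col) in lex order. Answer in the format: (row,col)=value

Answer: (0,1)=3

Derivation:
Step 1: ant0:(1,0)->N->(0,0) | ant1:(0,3)->S->(1,3) | ant2:(2,0)->E->(2,1)
  grid max=2 at (0,3)
Step 2: ant0:(0,0)->E->(0,1) | ant1:(1,3)->N->(0,3) | ant2:(2,1)->N->(1,1)
  grid max=3 at (0,3)
Step 3: ant0:(0,1)->S->(1,1) | ant1:(0,3)->S->(1,3) | ant2:(1,1)->N->(0,1)
  grid max=2 at (0,1)
Step 4: ant0:(1,1)->N->(0,1) | ant1:(1,3)->N->(0,3) | ant2:(0,1)->S->(1,1)
  grid max=3 at (0,1)
Final grid:
  0 3 0 3
  0 3 0 0
  0 0 0 0
  0 0 0 0
  0 0 0 0
Max pheromone 3 at (0,1)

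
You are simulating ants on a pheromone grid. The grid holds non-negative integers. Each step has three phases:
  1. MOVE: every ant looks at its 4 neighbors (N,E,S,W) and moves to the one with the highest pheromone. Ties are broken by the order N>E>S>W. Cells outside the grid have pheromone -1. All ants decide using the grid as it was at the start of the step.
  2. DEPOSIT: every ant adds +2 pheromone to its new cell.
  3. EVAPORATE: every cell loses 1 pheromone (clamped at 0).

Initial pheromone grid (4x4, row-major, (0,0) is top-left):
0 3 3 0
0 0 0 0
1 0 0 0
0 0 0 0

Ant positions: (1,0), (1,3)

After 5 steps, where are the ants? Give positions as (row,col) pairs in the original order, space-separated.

Step 1: ant0:(1,0)->S->(2,0) | ant1:(1,3)->N->(0,3)
  grid max=2 at (0,1)
Step 2: ant0:(2,0)->N->(1,0) | ant1:(0,3)->W->(0,2)
  grid max=3 at (0,2)
Step 3: ant0:(1,0)->S->(2,0) | ant1:(0,2)->W->(0,1)
  grid max=2 at (0,1)
Step 4: ant0:(2,0)->N->(1,0) | ant1:(0,1)->E->(0,2)
  grid max=3 at (0,2)
Step 5: ant0:(1,0)->S->(2,0) | ant1:(0,2)->W->(0,1)
  grid max=2 at (0,1)

(2,0) (0,1)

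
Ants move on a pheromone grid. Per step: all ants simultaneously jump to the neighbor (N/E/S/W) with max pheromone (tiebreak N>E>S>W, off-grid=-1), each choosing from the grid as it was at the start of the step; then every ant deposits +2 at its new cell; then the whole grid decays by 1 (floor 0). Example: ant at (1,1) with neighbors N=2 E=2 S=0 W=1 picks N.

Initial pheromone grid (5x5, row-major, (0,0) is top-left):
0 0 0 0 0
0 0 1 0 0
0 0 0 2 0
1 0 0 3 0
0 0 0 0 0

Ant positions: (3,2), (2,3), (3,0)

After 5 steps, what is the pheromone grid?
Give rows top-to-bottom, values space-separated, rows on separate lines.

After step 1: ants at (3,3),(3,3),(2,0)
  0 0 0 0 0
  0 0 0 0 0
  1 0 0 1 0
  0 0 0 6 0
  0 0 0 0 0
After step 2: ants at (2,3),(2,3),(1,0)
  0 0 0 0 0
  1 0 0 0 0
  0 0 0 4 0
  0 0 0 5 0
  0 0 0 0 0
After step 3: ants at (3,3),(3,3),(0,0)
  1 0 0 0 0
  0 0 0 0 0
  0 0 0 3 0
  0 0 0 8 0
  0 0 0 0 0
After step 4: ants at (2,3),(2,3),(0,1)
  0 1 0 0 0
  0 0 0 0 0
  0 0 0 6 0
  0 0 0 7 0
  0 0 0 0 0
After step 5: ants at (3,3),(3,3),(0,2)
  0 0 1 0 0
  0 0 0 0 0
  0 0 0 5 0
  0 0 0 10 0
  0 0 0 0 0

0 0 1 0 0
0 0 0 0 0
0 0 0 5 0
0 0 0 10 0
0 0 0 0 0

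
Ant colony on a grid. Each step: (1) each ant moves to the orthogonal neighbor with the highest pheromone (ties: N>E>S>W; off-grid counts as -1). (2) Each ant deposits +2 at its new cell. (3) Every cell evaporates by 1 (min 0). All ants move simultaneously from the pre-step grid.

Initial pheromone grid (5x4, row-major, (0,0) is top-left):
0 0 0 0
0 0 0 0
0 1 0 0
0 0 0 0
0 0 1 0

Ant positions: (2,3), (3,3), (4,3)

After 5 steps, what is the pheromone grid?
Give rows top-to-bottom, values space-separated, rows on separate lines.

After step 1: ants at (1,3),(2,3),(4,2)
  0 0 0 0
  0 0 0 1
  0 0 0 1
  0 0 0 0
  0 0 2 0
After step 2: ants at (2,3),(1,3),(3,2)
  0 0 0 0
  0 0 0 2
  0 0 0 2
  0 0 1 0
  0 0 1 0
After step 3: ants at (1,3),(2,3),(4,2)
  0 0 0 0
  0 0 0 3
  0 0 0 3
  0 0 0 0
  0 0 2 0
After step 4: ants at (2,3),(1,3),(3,2)
  0 0 0 0
  0 0 0 4
  0 0 0 4
  0 0 1 0
  0 0 1 0
After step 5: ants at (1,3),(2,3),(4,2)
  0 0 0 0
  0 0 0 5
  0 0 0 5
  0 0 0 0
  0 0 2 0

0 0 0 0
0 0 0 5
0 0 0 5
0 0 0 0
0 0 2 0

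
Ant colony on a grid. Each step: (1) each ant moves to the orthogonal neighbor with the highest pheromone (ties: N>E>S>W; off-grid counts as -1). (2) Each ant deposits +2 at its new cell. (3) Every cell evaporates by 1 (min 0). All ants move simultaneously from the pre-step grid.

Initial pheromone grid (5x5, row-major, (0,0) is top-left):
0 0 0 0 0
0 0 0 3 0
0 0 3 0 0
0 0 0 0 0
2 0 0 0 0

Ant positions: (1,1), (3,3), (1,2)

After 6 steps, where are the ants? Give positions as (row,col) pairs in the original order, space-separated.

Step 1: ant0:(1,1)->N->(0,1) | ant1:(3,3)->N->(2,3) | ant2:(1,2)->E->(1,3)
  grid max=4 at (1,3)
Step 2: ant0:(0,1)->E->(0,2) | ant1:(2,3)->N->(1,3) | ant2:(1,3)->S->(2,3)
  grid max=5 at (1,3)
Step 3: ant0:(0,2)->E->(0,3) | ant1:(1,3)->S->(2,3) | ant2:(2,3)->N->(1,3)
  grid max=6 at (1,3)
Step 4: ant0:(0,3)->S->(1,3) | ant1:(2,3)->N->(1,3) | ant2:(1,3)->S->(2,3)
  grid max=9 at (1,3)
Step 5: ant0:(1,3)->S->(2,3) | ant1:(1,3)->S->(2,3) | ant2:(2,3)->N->(1,3)
  grid max=10 at (1,3)
Step 6: ant0:(2,3)->N->(1,3) | ant1:(2,3)->N->(1,3) | ant2:(1,3)->S->(2,3)
  grid max=13 at (1,3)

(1,3) (1,3) (2,3)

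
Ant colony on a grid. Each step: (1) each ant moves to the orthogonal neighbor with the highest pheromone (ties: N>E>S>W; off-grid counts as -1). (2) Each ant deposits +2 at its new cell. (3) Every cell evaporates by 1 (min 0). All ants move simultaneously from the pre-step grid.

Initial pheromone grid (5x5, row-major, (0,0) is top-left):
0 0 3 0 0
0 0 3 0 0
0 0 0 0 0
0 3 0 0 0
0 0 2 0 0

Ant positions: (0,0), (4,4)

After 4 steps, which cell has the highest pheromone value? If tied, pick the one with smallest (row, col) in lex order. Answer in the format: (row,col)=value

Step 1: ant0:(0,0)->E->(0,1) | ant1:(4,4)->N->(3,4)
  grid max=2 at (0,2)
Step 2: ant0:(0,1)->E->(0,2) | ant1:(3,4)->N->(2,4)
  grid max=3 at (0,2)
Step 3: ant0:(0,2)->S->(1,2) | ant1:(2,4)->N->(1,4)
  grid max=2 at (0,2)
Step 4: ant0:(1,2)->N->(0,2) | ant1:(1,4)->N->(0,4)
  grid max=3 at (0,2)
Final grid:
  0 0 3 0 1
  0 0 1 0 0
  0 0 0 0 0
  0 0 0 0 0
  0 0 0 0 0
Max pheromone 3 at (0,2)

Answer: (0,2)=3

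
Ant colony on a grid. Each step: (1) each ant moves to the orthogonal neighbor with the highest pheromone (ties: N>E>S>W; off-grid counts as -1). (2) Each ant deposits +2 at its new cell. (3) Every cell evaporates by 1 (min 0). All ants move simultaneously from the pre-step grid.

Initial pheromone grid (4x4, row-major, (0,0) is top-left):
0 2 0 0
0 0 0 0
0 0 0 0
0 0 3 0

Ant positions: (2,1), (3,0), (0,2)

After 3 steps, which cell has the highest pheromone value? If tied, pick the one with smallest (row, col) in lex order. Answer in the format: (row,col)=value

Answer: (0,1)=5

Derivation:
Step 1: ant0:(2,1)->N->(1,1) | ant1:(3,0)->N->(2,0) | ant2:(0,2)->W->(0,1)
  grid max=3 at (0,1)
Step 2: ant0:(1,1)->N->(0,1) | ant1:(2,0)->N->(1,0) | ant2:(0,1)->S->(1,1)
  grid max=4 at (0,1)
Step 3: ant0:(0,1)->S->(1,1) | ant1:(1,0)->E->(1,1) | ant2:(1,1)->N->(0,1)
  grid max=5 at (0,1)
Final grid:
  0 5 0 0
  0 5 0 0
  0 0 0 0
  0 0 0 0
Max pheromone 5 at (0,1)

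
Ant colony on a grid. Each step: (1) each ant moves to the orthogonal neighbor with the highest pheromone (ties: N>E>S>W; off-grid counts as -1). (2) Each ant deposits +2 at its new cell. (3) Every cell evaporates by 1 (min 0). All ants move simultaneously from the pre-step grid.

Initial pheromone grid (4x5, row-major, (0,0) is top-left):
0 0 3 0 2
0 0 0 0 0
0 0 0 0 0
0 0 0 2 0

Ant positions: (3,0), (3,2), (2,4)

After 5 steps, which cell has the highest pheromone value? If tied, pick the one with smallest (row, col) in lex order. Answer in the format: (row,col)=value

Step 1: ant0:(3,0)->N->(2,0) | ant1:(3,2)->E->(3,3) | ant2:(2,4)->N->(1,4)
  grid max=3 at (3,3)
Step 2: ant0:(2,0)->N->(1,0) | ant1:(3,3)->N->(2,3) | ant2:(1,4)->N->(0,4)
  grid max=2 at (0,4)
Step 3: ant0:(1,0)->N->(0,0) | ant1:(2,3)->S->(3,3) | ant2:(0,4)->S->(1,4)
  grid max=3 at (3,3)
Step 4: ant0:(0,0)->E->(0,1) | ant1:(3,3)->N->(2,3) | ant2:(1,4)->N->(0,4)
  grid max=2 at (0,4)
Step 5: ant0:(0,1)->E->(0,2) | ant1:(2,3)->S->(3,3) | ant2:(0,4)->S->(1,4)
  grid max=3 at (3,3)
Final grid:
  0 0 1 0 1
  0 0 0 0 1
  0 0 0 0 0
  0 0 0 3 0
Max pheromone 3 at (3,3)

Answer: (3,3)=3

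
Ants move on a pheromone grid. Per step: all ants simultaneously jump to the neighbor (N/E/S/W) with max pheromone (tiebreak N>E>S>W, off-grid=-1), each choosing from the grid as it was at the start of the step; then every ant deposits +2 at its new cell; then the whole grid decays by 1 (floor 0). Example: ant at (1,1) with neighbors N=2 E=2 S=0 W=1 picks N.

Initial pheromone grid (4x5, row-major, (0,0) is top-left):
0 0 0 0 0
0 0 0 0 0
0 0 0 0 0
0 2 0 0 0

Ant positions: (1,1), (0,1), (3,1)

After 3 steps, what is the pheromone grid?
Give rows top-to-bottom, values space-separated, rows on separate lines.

After step 1: ants at (0,1),(0,2),(2,1)
  0 1 1 0 0
  0 0 0 0 0
  0 1 0 0 0
  0 1 0 0 0
After step 2: ants at (0,2),(0,1),(3,1)
  0 2 2 0 0
  0 0 0 0 0
  0 0 0 0 0
  0 2 0 0 0
After step 3: ants at (0,1),(0,2),(2,1)
  0 3 3 0 0
  0 0 0 0 0
  0 1 0 0 0
  0 1 0 0 0

0 3 3 0 0
0 0 0 0 0
0 1 0 0 0
0 1 0 0 0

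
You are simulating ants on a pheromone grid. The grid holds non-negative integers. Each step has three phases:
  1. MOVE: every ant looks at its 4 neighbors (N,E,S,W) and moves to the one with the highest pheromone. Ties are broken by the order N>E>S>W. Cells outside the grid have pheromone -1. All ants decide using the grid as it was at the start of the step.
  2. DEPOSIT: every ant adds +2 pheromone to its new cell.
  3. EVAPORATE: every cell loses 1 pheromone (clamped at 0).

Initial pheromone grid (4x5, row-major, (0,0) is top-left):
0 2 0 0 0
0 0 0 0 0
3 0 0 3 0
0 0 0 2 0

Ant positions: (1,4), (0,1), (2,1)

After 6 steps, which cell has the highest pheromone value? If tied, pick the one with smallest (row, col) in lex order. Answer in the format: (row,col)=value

Step 1: ant0:(1,4)->N->(0,4) | ant1:(0,1)->E->(0,2) | ant2:(2,1)->W->(2,0)
  grid max=4 at (2,0)
Step 2: ant0:(0,4)->S->(1,4) | ant1:(0,2)->W->(0,1) | ant2:(2,0)->N->(1,0)
  grid max=3 at (2,0)
Step 3: ant0:(1,4)->N->(0,4) | ant1:(0,1)->E->(0,2) | ant2:(1,0)->S->(2,0)
  grid max=4 at (2,0)
Step 4: ant0:(0,4)->S->(1,4) | ant1:(0,2)->W->(0,1) | ant2:(2,0)->N->(1,0)
  grid max=3 at (2,0)
Step 5: ant0:(1,4)->N->(0,4) | ant1:(0,1)->E->(0,2) | ant2:(1,0)->S->(2,0)
  grid max=4 at (2,0)
Step 6: ant0:(0,4)->S->(1,4) | ant1:(0,2)->W->(0,1) | ant2:(2,0)->N->(1,0)
  grid max=3 at (2,0)
Final grid:
  0 2 0 0 0
  1 0 0 0 1
  3 0 0 0 0
  0 0 0 0 0
Max pheromone 3 at (2,0)

Answer: (2,0)=3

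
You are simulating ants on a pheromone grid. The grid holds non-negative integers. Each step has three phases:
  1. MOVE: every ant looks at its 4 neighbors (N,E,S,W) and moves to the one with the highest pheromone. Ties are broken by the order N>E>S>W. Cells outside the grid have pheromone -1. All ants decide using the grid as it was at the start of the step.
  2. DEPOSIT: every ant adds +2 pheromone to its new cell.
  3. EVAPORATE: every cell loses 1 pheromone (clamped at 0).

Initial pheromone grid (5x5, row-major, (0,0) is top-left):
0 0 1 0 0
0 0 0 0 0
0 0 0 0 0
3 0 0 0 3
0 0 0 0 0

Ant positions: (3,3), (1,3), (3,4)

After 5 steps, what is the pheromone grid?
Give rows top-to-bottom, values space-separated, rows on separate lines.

After step 1: ants at (3,4),(0,3),(2,4)
  0 0 0 1 0
  0 0 0 0 0
  0 0 0 0 1
  2 0 0 0 4
  0 0 0 0 0
After step 2: ants at (2,4),(0,4),(3,4)
  0 0 0 0 1
  0 0 0 0 0
  0 0 0 0 2
  1 0 0 0 5
  0 0 0 0 0
After step 3: ants at (3,4),(1,4),(2,4)
  0 0 0 0 0
  0 0 0 0 1
  0 0 0 0 3
  0 0 0 0 6
  0 0 0 0 0
After step 4: ants at (2,4),(2,4),(3,4)
  0 0 0 0 0
  0 0 0 0 0
  0 0 0 0 6
  0 0 0 0 7
  0 0 0 0 0
After step 5: ants at (3,4),(3,4),(2,4)
  0 0 0 0 0
  0 0 0 0 0
  0 0 0 0 7
  0 0 0 0 10
  0 0 0 0 0

0 0 0 0 0
0 0 0 0 0
0 0 0 0 7
0 0 0 0 10
0 0 0 0 0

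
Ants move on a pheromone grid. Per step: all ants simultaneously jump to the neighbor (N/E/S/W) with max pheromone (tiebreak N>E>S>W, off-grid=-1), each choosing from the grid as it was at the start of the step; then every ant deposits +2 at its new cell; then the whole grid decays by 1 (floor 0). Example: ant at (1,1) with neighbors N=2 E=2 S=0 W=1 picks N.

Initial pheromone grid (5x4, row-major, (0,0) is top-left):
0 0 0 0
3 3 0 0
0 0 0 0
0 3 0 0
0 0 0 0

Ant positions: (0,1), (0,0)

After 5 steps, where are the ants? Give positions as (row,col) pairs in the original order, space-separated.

Step 1: ant0:(0,1)->S->(1,1) | ant1:(0,0)->S->(1,0)
  grid max=4 at (1,0)
Step 2: ant0:(1,1)->W->(1,0) | ant1:(1,0)->E->(1,1)
  grid max=5 at (1,0)
Step 3: ant0:(1,0)->E->(1,1) | ant1:(1,1)->W->(1,0)
  grid max=6 at (1,0)
Step 4: ant0:(1,1)->W->(1,0) | ant1:(1,0)->E->(1,1)
  grid max=7 at (1,0)
Step 5: ant0:(1,0)->E->(1,1) | ant1:(1,1)->W->(1,0)
  grid max=8 at (1,0)

(1,1) (1,0)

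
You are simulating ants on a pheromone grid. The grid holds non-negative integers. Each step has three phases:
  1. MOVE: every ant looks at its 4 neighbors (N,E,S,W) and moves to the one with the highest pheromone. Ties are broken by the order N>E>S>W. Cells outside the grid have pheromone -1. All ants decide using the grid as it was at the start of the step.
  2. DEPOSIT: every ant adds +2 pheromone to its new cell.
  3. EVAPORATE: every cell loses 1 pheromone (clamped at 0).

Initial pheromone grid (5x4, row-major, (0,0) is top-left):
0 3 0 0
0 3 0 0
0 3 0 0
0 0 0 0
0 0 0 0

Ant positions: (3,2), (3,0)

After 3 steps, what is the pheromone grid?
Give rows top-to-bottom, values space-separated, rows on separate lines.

After step 1: ants at (2,2),(2,0)
  0 2 0 0
  0 2 0 0
  1 2 1 0
  0 0 0 0
  0 0 0 0
After step 2: ants at (2,1),(2,1)
  0 1 0 0
  0 1 0 0
  0 5 0 0
  0 0 0 0
  0 0 0 0
After step 3: ants at (1,1),(1,1)
  0 0 0 0
  0 4 0 0
  0 4 0 0
  0 0 0 0
  0 0 0 0

0 0 0 0
0 4 0 0
0 4 0 0
0 0 0 0
0 0 0 0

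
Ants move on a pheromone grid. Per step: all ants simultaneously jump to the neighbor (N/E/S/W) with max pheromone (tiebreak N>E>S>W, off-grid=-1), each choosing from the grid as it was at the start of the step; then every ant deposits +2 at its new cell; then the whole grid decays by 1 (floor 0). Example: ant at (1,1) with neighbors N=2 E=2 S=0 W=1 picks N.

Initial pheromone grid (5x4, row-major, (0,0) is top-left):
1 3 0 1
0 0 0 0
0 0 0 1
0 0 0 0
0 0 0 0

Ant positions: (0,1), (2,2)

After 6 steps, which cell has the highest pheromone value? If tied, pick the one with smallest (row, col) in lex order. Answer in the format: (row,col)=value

Step 1: ant0:(0,1)->W->(0,0) | ant1:(2,2)->E->(2,3)
  grid max=2 at (0,0)
Step 2: ant0:(0,0)->E->(0,1) | ant1:(2,3)->N->(1,3)
  grid max=3 at (0,1)
Step 3: ant0:(0,1)->W->(0,0) | ant1:(1,3)->S->(2,3)
  grid max=2 at (0,0)
Step 4: ant0:(0,0)->E->(0,1) | ant1:(2,3)->N->(1,3)
  grid max=3 at (0,1)
Step 5: ant0:(0,1)->W->(0,0) | ant1:(1,3)->S->(2,3)
  grid max=2 at (0,0)
Step 6: ant0:(0,0)->E->(0,1) | ant1:(2,3)->N->(1,3)
  grid max=3 at (0,1)
Final grid:
  1 3 0 0
  0 0 0 1
  0 0 0 1
  0 0 0 0
  0 0 0 0
Max pheromone 3 at (0,1)

Answer: (0,1)=3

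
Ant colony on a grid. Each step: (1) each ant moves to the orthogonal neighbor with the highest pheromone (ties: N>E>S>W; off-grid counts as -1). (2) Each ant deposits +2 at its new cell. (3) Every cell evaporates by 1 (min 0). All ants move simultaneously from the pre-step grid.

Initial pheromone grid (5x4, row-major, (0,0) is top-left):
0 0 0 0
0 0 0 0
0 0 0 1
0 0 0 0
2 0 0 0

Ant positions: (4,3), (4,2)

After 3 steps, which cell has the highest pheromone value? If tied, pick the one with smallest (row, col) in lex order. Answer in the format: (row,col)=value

Answer: (3,2)=3

Derivation:
Step 1: ant0:(4,3)->N->(3,3) | ant1:(4,2)->N->(3,2)
  grid max=1 at (3,2)
Step 2: ant0:(3,3)->W->(3,2) | ant1:(3,2)->E->(3,3)
  grid max=2 at (3,2)
Step 3: ant0:(3,2)->E->(3,3) | ant1:(3,3)->W->(3,2)
  grid max=3 at (3,2)
Final grid:
  0 0 0 0
  0 0 0 0
  0 0 0 0
  0 0 3 3
  0 0 0 0
Max pheromone 3 at (3,2)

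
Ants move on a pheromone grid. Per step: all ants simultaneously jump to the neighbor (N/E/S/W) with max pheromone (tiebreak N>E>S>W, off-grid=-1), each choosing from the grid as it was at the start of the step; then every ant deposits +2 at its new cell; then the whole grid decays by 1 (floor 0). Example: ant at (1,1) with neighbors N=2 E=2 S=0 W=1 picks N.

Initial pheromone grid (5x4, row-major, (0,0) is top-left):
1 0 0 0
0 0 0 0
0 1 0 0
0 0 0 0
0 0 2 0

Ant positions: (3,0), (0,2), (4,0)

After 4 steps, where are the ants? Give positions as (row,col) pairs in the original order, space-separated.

Step 1: ant0:(3,0)->N->(2,0) | ant1:(0,2)->E->(0,3) | ant2:(4,0)->N->(3,0)
  grid max=1 at (0,3)
Step 2: ant0:(2,0)->S->(3,0) | ant1:(0,3)->S->(1,3) | ant2:(3,0)->N->(2,0)
  grid max=2 at (2,0)
Step 3: ant0:(3,0)->N->(2,0) | ant1:(1,3)->N->(0,3) | ant2:(2,0)->S->(3,0)
  grid max=3 at (2,0)
Step 4: ant0:(2,0)->S->(3,0) | ant1:(0,3)->S->(1,3) | ant2:(3,0)->N->(2,0)
  grid max=4 at (2,0)

(3,0) (1,3) (2,0)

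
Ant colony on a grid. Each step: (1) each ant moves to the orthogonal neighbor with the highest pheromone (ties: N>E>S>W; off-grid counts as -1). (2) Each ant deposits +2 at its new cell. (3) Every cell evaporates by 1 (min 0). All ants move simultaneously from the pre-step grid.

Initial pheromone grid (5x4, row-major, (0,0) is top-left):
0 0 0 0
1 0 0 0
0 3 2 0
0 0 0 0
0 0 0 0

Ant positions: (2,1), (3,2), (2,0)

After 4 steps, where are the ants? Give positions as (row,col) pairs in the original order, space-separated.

Step 1: ant0:(2,1)->E->(2,2) | ant1:(3,2)->N->(2,2) | ant2:(2,0)->E->(2,1)
  grid max=5 at (2,2)
Step 2: ant0:(2,2)->W->(2,1) | ant1:(2,2)->W->(2,1) | ant2:(2,1)->E->(2,2)
  grid max=7 at (2,1)
Step 3: ant0:(2,1)->E->(2,2) | ant1:(2,1)->E->(2,2) | ant2:(2,2)->W->(2,1)
  grid max=9 at (2,2)
Step 4: ant0:(2,2)->W->(2,1) | ant1:(2,2)->W->(2,1) | ant2:(2,1)->E->(2,2)
  grid max=11 at (2,1)

(2,1) (2,1) (2,2)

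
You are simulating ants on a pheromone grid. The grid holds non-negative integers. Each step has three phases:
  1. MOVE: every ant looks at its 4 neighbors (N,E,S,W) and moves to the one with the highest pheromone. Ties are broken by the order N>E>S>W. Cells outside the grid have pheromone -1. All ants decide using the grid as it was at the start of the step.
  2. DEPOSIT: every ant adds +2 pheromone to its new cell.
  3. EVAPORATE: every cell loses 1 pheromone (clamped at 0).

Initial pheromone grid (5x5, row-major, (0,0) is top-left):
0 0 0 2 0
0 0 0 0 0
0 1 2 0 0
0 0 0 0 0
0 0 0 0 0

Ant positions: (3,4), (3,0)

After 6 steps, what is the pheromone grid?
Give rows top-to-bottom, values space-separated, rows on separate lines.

After step 1: ants at (2,4),(2,0)
  0 0 0 1 0
  0 0 0 0 0
  1 0 1 0 1
  0 0 0 0 0
  0 0 0 0 0
After step 2: ants at (1,4),(1,0)
  0 0 0 0 0
  1 0 0 0 1
  0 0 0 0 0
  0 0 0 0 0
  0 0 0 0 0
After step 3: ants at (0,4),(0,0)
  1 0 0 0 1
  0 0 0 0 0
  0 0 0 0 0
  0 0 0 0 0
  0 0 0 0 0
After step 4: ants at (1,4),(0,1)
  0 1 0 0 0
  0 0 0 0 1
  0 0 0 0 0
  0 0 0 0 0
  0 0 0 0 0
After step 5: ants at (0,4),(0,2)
  0 0 1 0 1
  0 0 0 0 0
  0 0 0 0 0
  0 0 0 0 0
  0 0 0 0 0
After step 6: ants at (1,4),(0,3)
  0 0 0 1 0
  0 0 0 0 1
  0 0 0 0 0
  0 0 0 0 0
  0 0 0 0 0

0 0 0 1 0
0 0 0 0 1
0 0 0 0 0
0 0 0 0 0
0 0 0 0 0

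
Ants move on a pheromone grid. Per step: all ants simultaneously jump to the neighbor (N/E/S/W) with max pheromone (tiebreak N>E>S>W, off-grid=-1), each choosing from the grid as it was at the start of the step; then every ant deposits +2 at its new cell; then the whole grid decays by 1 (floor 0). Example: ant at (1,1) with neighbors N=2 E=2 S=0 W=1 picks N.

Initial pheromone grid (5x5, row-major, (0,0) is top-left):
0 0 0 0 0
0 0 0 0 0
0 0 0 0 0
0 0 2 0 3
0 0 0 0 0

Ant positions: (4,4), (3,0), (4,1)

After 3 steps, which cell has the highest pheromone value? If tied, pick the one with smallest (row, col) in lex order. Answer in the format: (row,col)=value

Answer: (3,4)=4

Derivation:
Step 1: ant0:(4,4)->N->(3,4) | ant1:(3,0)->N->(2,0) | ant2:(4,1)->N->(3,1)
  grid max=4 at (3,4)
Step 2: ant0:(3,4)->N->(2,4) | ant1:(2,0)->N->(1,0) | ant2:(3,1)->E->(3,2)
  grid max=3 at (3,4)
Step 3: ant0:(2,4)->S->(3,4) | ant1:(1,0)->N->(0,0) | ant2:(3,2)->N->(2,2)
  grid max=4 at (3,4)
Final grid:
  1 0 0 0 0
  0 0 0 0 0
  0 0 1 0 0
  0 0 1 0 4
  0 0 0 0 0
Max pheromone 4 at (3,4)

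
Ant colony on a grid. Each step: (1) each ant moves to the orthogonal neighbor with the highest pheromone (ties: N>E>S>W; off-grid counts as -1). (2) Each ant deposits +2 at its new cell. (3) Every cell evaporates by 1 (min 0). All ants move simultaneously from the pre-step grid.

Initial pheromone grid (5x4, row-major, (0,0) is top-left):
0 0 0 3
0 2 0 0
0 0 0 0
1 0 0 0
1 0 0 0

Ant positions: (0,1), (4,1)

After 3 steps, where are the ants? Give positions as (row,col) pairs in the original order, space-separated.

Step 1: ant0:(0,1)->S->(1,1) | ant1:(4,1)->W->(4,0)
  grid max=3 at (1,1)
Step 2: ant0:(1,1)->N->(0,1) | ant1:(4,0)->N->(3,0)
  grid max=2 at (1,1)
Step 3: ant0:(0,1)->S->(1,1) | ant1:(3,0)->S->(4,0)
  grid max=3 at (1,1)

(1,1) (4,0)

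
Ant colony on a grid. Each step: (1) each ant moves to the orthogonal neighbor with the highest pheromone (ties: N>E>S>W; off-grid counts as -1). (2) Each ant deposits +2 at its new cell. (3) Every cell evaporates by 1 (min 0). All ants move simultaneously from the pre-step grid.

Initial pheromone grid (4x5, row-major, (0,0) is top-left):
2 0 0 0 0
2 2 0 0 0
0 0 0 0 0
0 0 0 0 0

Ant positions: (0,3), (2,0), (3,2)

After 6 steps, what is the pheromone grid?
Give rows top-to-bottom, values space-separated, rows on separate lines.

After step 1: ants at (0,4),(1,0),(2,2)
  1 0 0 0 1
  3 1 0 0 0
  0 0 1 0 0
  0 0 0 0 0
After step 2: ants at (1,4),(0,0),(1,2)
  2 0 0 0 0
  2 0 1 0 1
  0 0 0 0 0
  0 0 0 0 0
After step 3: ants at (0,4),(1,0),(0,2)
  1 0 1 0 1
  3 0 0 0 0
  0 0 0 0 0
  0 0 0 0 0
After step 4: ants at (1,4),(0,0),(0,3)
  2 0 0 1 0
  2 0 0 0 1
  0 0 0 0 0
  0 0 0 0 0
After step 5: ants at (0,4),(1,0),(0,4)
  1 0 0 0 3
  3 0 0 0 0
  0 0 0 0 0
  0 0 0 0 0
After step 6: ants at (1,4),(0,0),(1,4)
  2 0 0 0 2
  2 0 0 0 3
  0 0 0 0 0
  0 0 0 0 0

2 0 0 0 2
2 0 0 0 3
0 0 0 0 0
0 0 0 0 0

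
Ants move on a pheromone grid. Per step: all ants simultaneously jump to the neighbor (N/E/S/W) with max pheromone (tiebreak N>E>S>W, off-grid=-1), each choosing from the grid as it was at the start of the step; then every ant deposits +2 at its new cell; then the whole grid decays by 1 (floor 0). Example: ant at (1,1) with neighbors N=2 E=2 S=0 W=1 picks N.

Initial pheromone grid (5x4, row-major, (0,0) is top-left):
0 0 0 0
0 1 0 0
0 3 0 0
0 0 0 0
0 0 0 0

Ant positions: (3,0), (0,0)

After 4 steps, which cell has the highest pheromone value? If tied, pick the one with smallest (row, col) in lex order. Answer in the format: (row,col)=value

Answer: (2,1)=3

Derivation:
Step 1: ant0:(3,0)->N->(2,0) | ant1:(0,0)->E->(0,1)
  grid max=2 at (2,1)
Step 2: ant0:(2,0)->E->(2,1) | ant1:(0,1)->E->(0,2)
  grid max=3 at (2,1)
Step 3: ant0:(2,1)->N->(1,1) | ant1:(0,2)->E->(0,3)
  grid max=2 at (2,1)
Step 4: ant0:(1,1)->S->(2,1) | ant1:(0,3)->S->(1,3)
  grid max=3 at (2,1)
Final grid:
  0 0 0 0
  0 0 0 1
  0 3 0 0
  0 0 0 0
  0 0 0 0
Max pheromone 3 at (2,1)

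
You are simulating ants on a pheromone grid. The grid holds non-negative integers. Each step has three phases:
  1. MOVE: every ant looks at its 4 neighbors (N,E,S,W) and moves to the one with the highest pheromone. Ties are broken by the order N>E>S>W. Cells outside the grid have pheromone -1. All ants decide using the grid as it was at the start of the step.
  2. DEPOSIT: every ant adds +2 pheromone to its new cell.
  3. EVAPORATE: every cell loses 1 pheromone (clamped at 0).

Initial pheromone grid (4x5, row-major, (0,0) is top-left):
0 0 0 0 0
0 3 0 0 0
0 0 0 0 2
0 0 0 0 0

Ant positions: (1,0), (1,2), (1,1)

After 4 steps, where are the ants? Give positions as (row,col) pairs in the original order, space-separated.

Step 1: ant0:(1,0)->E->(1,1) | ant1:(1,2)->W->(1,1) | ant2:(1,1)->N->(0,1)
  grid max=6 at (1,1)
Step 2: ant0:(1,1)->N->(0,1) | ant1:(1,1)->N->(0,1) | ant2:(0,1)->S->(1,1)
  grid max=7 at (1,1)
Step 3: ant0:(0,1)->S->(1,1) | ant1:(0,1)->S->(1,1) | ant2:(1,1)->N->(0,1)
  grid max=10 at (1,1)
Step 4: ant0:(1,1)->N->(0,1) | ant1:(1,1)->N->(0,1) | ant2:(0,1)->S->(1,1)
  grid max=11 at (1,1)

(0,1) (0,1) (1,1)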